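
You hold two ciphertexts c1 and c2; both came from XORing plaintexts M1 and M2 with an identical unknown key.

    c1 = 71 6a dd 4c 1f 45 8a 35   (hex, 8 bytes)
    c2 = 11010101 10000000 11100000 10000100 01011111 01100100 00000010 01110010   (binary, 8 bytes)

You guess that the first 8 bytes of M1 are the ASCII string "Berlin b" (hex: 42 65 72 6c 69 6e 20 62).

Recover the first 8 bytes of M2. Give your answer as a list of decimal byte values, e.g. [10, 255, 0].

[230, 143, 79, 164, 41, 79, 168, 37]

First, c1 ⊕ c2 = (M1 ⊕ K) ⊕ (M2 ⊕ K) = M1 ⊕ M2, so the key drops out. Then M2 = (M1 ⊕ M2) ⊕ M1 over the first 8 bytes.
byte 0: (71 XOR d5) XOR 42 = a4 XOR 42 = e6
byte 1: (6a XOR 80) XOR 65 = ea XOR 65 = 8f
byte 2: (dd XOR e0) XOR 72 = 3d XOR 72 = 4f
byte 3: (4c XOR 84) XOR 6c = c8 XOR 6c = a4
byte 4: (1f XOR 5f) XOR 69 = 40 XOR 69 = 29
byte 5: (45 XOR 64) XOR 6e = 21 XOR 6e = 4f
byte 6: (8a XOR 02) XOR 20 = 88 XOR 20 = a8
byte 7: (35 XOR 72) XOR 62 = 47 XOR 62 = 25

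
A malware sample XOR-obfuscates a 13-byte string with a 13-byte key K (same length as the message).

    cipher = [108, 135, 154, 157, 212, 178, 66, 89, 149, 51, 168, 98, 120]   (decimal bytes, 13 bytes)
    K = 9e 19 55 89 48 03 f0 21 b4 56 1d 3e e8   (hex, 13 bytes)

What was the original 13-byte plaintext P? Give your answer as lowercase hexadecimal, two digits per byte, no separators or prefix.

XOR is its own inverse, so applying the key byte-wise gives the result directly.
6c ^ 9e = f2
87 ^ 19 = 9e
9a ^ 55 = cf
9d ^ 89 = 14
d4 ^ 48 = 9c
b2 ^ 03 = b1
42 ^ f0 = b2
59 ^ 21 = 78
95 ^ b4 = 21
33 ^ 56 = 65
a8 ^ 1d = b5
62 ^ 3e = 5c
78 ^ e8 = 90

f29ecf149cb1b2782165b55c90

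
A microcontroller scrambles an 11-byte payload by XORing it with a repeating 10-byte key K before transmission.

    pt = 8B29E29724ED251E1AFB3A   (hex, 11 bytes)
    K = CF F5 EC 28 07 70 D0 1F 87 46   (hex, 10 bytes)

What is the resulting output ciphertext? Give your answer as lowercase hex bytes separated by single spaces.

44 dc 0e bf 23 9d f5 01 9d bd f5

The 10-byte key repeats, so the effective keystream is cf f5 ec 28 07 70 d0 1f 87 46 cf.
byte 0: 8b ⊕ cf = 44
byte 1: 29 ⊕ f5 = dc
byte 2: e2 ⊕ ec = 0e
byte 3: 97 ⊕ 28 = bf
byte 4: 24 ⊕ 07 = 23
byte 5: ed ⊕ 70 = 9d
byte 6: 25 ⊕ d0 = f5
byte 7: 1e ⊕ 1f = 01
byte 8: 1a ⊕ 87 = 9d
byte 9: fb ⊕ 46 = bd
byte 10: 3a ⊕ cf = f5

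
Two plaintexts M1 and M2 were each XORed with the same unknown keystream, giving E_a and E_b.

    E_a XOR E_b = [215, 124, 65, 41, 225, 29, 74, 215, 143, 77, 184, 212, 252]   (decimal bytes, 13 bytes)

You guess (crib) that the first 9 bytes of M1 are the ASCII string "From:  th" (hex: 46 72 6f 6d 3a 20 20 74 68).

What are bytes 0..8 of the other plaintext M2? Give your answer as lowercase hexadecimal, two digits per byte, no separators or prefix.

910e2e44db3d6aa3e7

Since E_a ⊕ E_b = M1 ⊕ M2, XORing with the guessed M1 bytes yields the corresponding M2 bytes: M2 = (E_a ⊕ E_b) ⊕ M1.
215 XOR  70 = 145
124 XOR 114 =  14
 65 XOR 111 =  46
 41 XOR 109 =  68
225 XOR  58 = 219
 29 XOR  32 =  61
 74 XOR  32 = 106
215 XOR 116 = 163
143 XOR 104 = 231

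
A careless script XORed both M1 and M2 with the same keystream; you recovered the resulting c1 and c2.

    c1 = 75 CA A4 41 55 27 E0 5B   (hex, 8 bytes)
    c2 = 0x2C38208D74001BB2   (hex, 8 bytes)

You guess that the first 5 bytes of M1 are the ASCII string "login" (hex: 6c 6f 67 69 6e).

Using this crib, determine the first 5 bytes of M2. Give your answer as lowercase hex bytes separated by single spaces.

35 9d e3 a5 4f

First, c1 ⊕ c2 = (M1 ⊕ K) ⊕ (M2 ⊕ K) = M1 ⊕ M2, so the key drops out. Then M2 = (M1 ⊕ M2) ⊕ M1 over the first 5 bytes.
byte 0: (75 ^ 2c) ^ 6c = 59 ^ 6c = 35
byte 1: (ca ^ 38) ^ 6f = f2 ^ 6f = 9d
byte 2: (a4 ^ 20) ^ 67 = 84 ^ 67 = e3
byte 3: (41 ^ 8d) ^ 69 = cc ^ 69 = a5
byte 4: (55 ^ 74) ^ 6e = 21 ^ 6e = 4f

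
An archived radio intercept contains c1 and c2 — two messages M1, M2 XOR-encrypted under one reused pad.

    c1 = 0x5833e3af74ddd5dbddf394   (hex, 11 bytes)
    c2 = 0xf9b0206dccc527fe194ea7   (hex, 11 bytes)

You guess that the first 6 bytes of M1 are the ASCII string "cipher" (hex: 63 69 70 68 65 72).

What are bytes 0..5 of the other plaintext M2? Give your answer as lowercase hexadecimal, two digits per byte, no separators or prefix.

c2eab3aadd6a

First, c1 ⊕ c2 = (M1 ⊕ K) ⊕ (M2 ⊕ K) = M1 ⊕ M2, so the key drops out. Then M2 = (M1 ⊕ M2) ⊕ M1 over the first 6 bytes.
byte 0: (58 ⊕ f9) ⊕ 63 = a1 ⊕ 63 = c2
byte 1: (33 ⊕ b0) ⊕ 69 = 83 ⊕ 69 = ea
byte 2: (e3 ⊕ 20) ⊕ 70 = c3 ⊕ 70 = b3
byte 3: (af ⊕ 6d) ⊕ 68 = c2 ⊕ 68 = aa
byte 4: (74 ⊕ cc) ⊕ 65 = b8 ⊕ 65 = dd
byte 5: (dd ⊕ c5) ⊕ 72 = 18 ⊕ 72 = 6a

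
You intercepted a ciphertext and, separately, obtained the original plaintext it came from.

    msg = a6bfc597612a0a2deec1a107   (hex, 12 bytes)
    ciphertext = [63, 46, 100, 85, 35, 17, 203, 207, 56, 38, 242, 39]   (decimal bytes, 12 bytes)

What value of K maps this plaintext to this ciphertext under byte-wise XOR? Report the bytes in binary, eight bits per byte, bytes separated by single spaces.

10011001 10010001 10100001 11000010 01000010 00111011 11000001 11100010 11010110 11100111 01010011 00100000

Since ciphertext = msg ⊕ K, XORing both sides with msg gives K = msg ⊕ ciphertext.
byte 0: 10100110 xor 00111111 = 10011001
byte 1: 10111111 xor 00101110 = 10010001
byte 2: 11000101 xor 01100100 = 10100001
byte 3: 10010111 xor 01010101 = 11000010
byte 4: 01100001 xor 00100011 = 01000010
byte 5: 00101010 xor 00010001 = 00111011
byte 6: 00001010 xor 11001011 = 11000001
byte 7: 00101101 xor 11001111 = 11100010
byte 8: 11101110 xor 00111000 = 11010110
byte 9: 11000001 xor 00100110 = 11100111
byte 10: 10100001 xor 11110010 = 01010011
byte 11: 00000111 xor 00100111 = 00100000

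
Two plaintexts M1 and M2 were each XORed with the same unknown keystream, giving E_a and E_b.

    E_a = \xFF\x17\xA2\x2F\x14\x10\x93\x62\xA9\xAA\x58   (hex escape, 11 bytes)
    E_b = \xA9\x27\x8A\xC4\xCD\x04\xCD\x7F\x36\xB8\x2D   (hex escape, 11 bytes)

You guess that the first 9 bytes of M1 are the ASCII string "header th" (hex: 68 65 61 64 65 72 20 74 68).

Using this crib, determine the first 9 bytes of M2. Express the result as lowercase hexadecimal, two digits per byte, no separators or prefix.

First, E_a ⊕ E_b = (M1 ⊕ K) ⊕ (M2 ⊕ K) = M1 ⊕ M2, so the key drops out. Then M2 = (M1 ⊕ M2) ⊕ M1 over the first 9 bytes.
byte 0: (ff XOR a9) XOR 68 = 56 XOR 68 = 3e
byte 1: (17 XOR 27) XOR 65 = 30 XOR 65 = 55
byte 2: (a2 XOR 8a) XOR 61 = 28 XOR 61 = 49
byte 3: (2f XOR c4) XOR 64 = eb XOR 64 = 8f
byte 4: (14 XOR cd) XOR 65 = d9 XOR 65 = bc
byte 5: (10 XOR 04) XOR 72 = 14 XOR 72 = 66
byte 6: (93 XOR cd) XOR 20 = 5e XOR 20 = 7e
byte 7: (62 XOR 7f) XOR 74 = 1d XOR 74 = 69
byte 8: (a9 XOR 36) XOR 68 = 9f XOR 68 = f7

3e55498fbc667e69f7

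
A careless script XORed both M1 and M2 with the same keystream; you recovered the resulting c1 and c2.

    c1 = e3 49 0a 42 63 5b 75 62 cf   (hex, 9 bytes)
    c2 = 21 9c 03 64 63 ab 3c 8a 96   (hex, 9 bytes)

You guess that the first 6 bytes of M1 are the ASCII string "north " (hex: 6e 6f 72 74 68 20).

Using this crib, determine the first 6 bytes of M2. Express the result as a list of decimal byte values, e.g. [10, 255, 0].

First, c1 ⊕ c2 = (M1 ⊕ K) ⊕ (M2 ⊕ K) = M1 ⊕ M2, so the key drops out. Then M2 = (M1 ⊕ M2) ⊕ M1 over the first 6 bytes.
byte 0: (e3 ^ 21) ^ 6e = c2 ^ 6e = ac
byte 1: (49 ^ 9c) ^ 6f = d5 ^ 6f = ba
byte 2: (0a ^ 03) ^ 72 = 09 ^ 72 = 7b
byte 3: (42 ^ 64) ^ 74 = 26 ^ 74 = 52
byte 4: (63 ^ 63) ^ 68 = 00 ^ 68 = 68
byte 5: (5b ^ ab) ^ 20 = f0 ^ 20 = d0

[172, 186, 123, 82, 104, 208]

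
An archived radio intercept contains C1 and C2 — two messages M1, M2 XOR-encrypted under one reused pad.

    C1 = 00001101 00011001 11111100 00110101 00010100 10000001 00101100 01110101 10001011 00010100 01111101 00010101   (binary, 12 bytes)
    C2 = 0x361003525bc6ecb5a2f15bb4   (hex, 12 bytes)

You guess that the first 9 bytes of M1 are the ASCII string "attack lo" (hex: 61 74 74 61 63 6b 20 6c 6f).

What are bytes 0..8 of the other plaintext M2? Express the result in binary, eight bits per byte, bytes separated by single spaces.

01011010 01111101 10001011 00000110 00101100 00101100 11100000 10101100 01000110

First, C1 ⊕ C2 = (M1 ⊕ K) ⊕ (M2 ⊕ K) = M1 ⊕ M2, so the key drops out. Then M2 = (M1 ⊕ M2) ⊕ M1 over the first 9 bytes.
byte 0: (0d ^ 36) ^ 61 = 3b ^ 61 = 5a
byte 1: (19 ^ 10) ^ 74 = 09 ^ 74 = 7d
byte 2: (fc ^ 03) ^ 74 = ff ^ 74 = 8b
byte 3: (35 ^ 52) ^ 61 = 67 ^ 61 = 06
byte 4: (14 ^ 5b) ^ 63 = 4f ^ 63 = 2c
byte 5: (81 ^ c6) ^ 6b = 47 ^ 6b = 2c
byte 6: (2c ^ ec) ^ 20 = c0 ^ 20 = e0
byte 7: (75 ^ b5) ^ 6c = c0 ^ 6c = ac
byte 8: (8b ^ a2) ^ 6f = 29 ^ 6f = 46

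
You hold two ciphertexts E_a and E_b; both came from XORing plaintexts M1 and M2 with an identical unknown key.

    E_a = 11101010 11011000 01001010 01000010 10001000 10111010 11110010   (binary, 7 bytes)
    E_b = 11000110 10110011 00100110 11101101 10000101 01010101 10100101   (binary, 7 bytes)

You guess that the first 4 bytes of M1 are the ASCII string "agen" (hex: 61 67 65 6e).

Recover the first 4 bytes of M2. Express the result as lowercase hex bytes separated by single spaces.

First, E_a ⊕ E_b = (M1 ⊕ K) ⊕ (M2 ⊕ K) = M1 ⊕ M2, so the key drops out. Then M2 = (M1 ⊕ M2) ⊕ M1 over the first 4 bytes.
byte 0: (ea ⊕ c6) ⊕ 61 = 2c ⊕ 61 = 4d
byte 1: (d8 ⊕ b3) ⊕ 67 = 6b ⊕ 67 = 0c
byte 2: (4a ⊕ 26) ⊕ 65 = 6c ⊕ 65 = 09
byte 3: (42 ⊕ ed) ⊕ 6e = af ⊕ 6e = c1

4d 0c 09 c1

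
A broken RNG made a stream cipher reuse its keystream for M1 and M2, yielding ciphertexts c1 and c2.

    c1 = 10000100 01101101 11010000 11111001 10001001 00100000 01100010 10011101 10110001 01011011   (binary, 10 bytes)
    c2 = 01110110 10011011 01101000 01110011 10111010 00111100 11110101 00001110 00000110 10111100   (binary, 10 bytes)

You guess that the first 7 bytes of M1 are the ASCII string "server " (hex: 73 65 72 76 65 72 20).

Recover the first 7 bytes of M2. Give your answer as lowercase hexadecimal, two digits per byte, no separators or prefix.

First, c1 ⊕ c2 = (M1 ⊕ K) ⊕ (M2 ⊕ K) = M1 ⊕ M2, so the key drops out. Then M2 = (M1 ⊕ M2) ⊕ M1 over the first 7 bytes.
byte 0: (84 XOR 76) XOR 73 = f2 XOR 73 = 81
byte 1: (6d XOR 9b) XOR 65 = f6 XOR 65 = 93
byte 2: (d0 XOR 68) XOR 72 = b8 XOR 72 = ca
byte 3: (f9 XOR 73) XOR 76 = 8a XOR 76 = fc
byte 4: (89 XOR ba) XOR 65 = 33 XOR 65 = 56
byte 5: (20 XOR 3c) XOR 72 = 1c XOR 72 = 6e
byte 6: (62 XOR f5) XOR 20 = 97 XOR 20 = b7

8193cafc566eb7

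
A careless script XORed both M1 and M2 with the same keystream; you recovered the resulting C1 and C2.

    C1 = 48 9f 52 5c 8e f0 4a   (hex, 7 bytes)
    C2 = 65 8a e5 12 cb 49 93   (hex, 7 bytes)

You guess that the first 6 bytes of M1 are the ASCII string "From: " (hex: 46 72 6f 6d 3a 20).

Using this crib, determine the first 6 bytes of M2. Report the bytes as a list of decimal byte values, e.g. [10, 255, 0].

[107, 103, 216, 35, 127, 153]

First, C1 ⊕ C2 = (M1 ⊕ K) ⊕ (M2 ⊕ K) = M1 ⊕ M2, so the key drops out. Then M2 = (M1 ⊕ M2) ⊕ M1 over the first 6 bytes.
byte 0: (48 ^ 65) ^ 46 = 2d ^ 46 = 6b
byte 1: (9f ^ 8a) ^ 72 = 15 ^ 72 = 67
byte 2: (52 ^ e5) ^ 6f = b7 ^ 6f = d8
byte 3: (5c ^ 12) ^ 6d = 4e ^ 6d = 23
byte 4: (8e ^ cb) ^ 3a = 45 ^ 3a = 7f
byte 5: (f0 ^ 49) ^ 20 = b9 ^ 20 = 99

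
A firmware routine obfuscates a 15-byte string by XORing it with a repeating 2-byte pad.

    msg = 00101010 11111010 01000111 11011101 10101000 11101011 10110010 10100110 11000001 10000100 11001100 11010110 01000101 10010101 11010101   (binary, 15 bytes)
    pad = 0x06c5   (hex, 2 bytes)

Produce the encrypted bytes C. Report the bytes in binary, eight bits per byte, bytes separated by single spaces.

00101100 00111111 01000001 00011000 10101110 00101110 10110100 01100011 11000111 01000001 11001010 00010011 01000011 01010000 11010011

The 2-byte key repeats, so the effective keystream is 06 c5 06 c5 06 c5 06 c5 06 c5 06 c5 06 c5 06.
byte 0: 2a XOR 06 = 2c
byte 1: fa XOR c5 = 3f
byte 2: 47 XOR 06 = 41
byte 3: dd XOR c5 = 18
byte 4: a8 XOR 06 = ae
byte 5: eb XOR c5 = 2e
byte 6: b2 XOR 06 = b4
byte 7: a6 XOR c5 = 63
byte 8: c1 XOR 06 = c7
byte 9: 84 XOR c5 = 41
byte 10: cc XOR 06 = ca
byte 11: d6 XOR c5 = 13
byte 12: 45 XOR 06 = 43
byte 13: 95 XOR c5 = 50
byte 14: d5 XOR 06 = d3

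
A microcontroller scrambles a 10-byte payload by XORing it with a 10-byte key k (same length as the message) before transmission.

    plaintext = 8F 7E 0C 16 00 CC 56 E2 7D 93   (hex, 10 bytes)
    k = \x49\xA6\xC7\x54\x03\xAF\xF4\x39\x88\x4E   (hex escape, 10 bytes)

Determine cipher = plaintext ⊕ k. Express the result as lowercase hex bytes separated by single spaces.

XOR is its own inverse, so applying the key byte-wise gives the result directly.
10001111 ⊕ 01001001 = 11000110
01111110 ⊕ 10100110 = 11011000
00001100 ⊕ 11000111 = 11001011
00010110 ⊕ 01010100 = 01000010
00000000 ⊕ 00000011 = 00000011
11001100 ⊕ 10101111 = 01100011
01010110 ⊕ 11110100 = 10100010
11100010 ⊕ 00111001 = 11011011
01111101 ⊕ 10001000 = 11110101
10010011 ⊕ 01001110 = 11011101

c6 d8 cb 42 03 63 a2 db f5 dd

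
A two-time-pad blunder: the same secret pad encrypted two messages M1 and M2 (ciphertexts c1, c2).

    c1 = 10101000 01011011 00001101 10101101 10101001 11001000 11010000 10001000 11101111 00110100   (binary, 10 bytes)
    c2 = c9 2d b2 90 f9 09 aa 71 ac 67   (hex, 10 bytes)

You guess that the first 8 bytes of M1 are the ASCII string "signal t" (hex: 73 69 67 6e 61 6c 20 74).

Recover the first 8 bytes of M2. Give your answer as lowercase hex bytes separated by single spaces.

12 1f d8 53 31 ad 5a 8d

First, c1 ⊕ c2 = (M1 ⊕ K) ⊕ (M2 ⊕ K) = M1 ⊕ M2, so the key drops out. Then M2 = (M1 ⊕ M2) ⊕ M1 over the first 8 bytes.
byte 0: (a8 ^ c9) ^ 73 = 61 ^ 73 = 12
byte 1: (5b ^ 2d) ^ 69 = 76 ^ 69 = 1f
byte 2: (0d ^ b2) ^ 67 = bf ^ 67 = d8
byte 3: (ad ^ 90) ^ 6e = 3d ^ 6e = 53
byte 4: (a9 ^ f9) ^ 61 = 50 ^ 61 = 31
byte 5: (c8 ^ 09) ^ 6c = c1 ^ 6c = ad
byte 6: (d0 ^ aa) ^ 20 = 7a ^ 20 = 5a
byte 7: (88 ^ 71) ^ 74 = f9 ^ 74 = 8d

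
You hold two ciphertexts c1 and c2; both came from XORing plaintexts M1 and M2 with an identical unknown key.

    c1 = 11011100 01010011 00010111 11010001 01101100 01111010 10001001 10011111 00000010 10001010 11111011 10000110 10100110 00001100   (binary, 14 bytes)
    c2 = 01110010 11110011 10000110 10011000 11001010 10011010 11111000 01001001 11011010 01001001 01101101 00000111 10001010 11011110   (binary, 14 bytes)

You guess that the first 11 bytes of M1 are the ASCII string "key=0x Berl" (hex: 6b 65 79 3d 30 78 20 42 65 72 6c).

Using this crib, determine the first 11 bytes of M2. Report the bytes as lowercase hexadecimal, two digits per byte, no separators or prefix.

c5c5e87496985194bdb1fa

First, c1 ⊕ c2 = (M1 ⊕ K) ⊕ (M2 ⊕ K) = M1 ⊕ M2, so the key drops out. Then M2 = (M1 ⊕ M2) ⊕ M1 over the first 11 bytes.
byte 0: (dc ^ 72) ^ 6b = ae ^ 6b = c5
byte 1: (53 ^ f3) ^ 65 = a0 ^ 65 = c5
byte 2: (17 ^ 86) ^ 79 = 91 ^ 79 = e8
byte 3: (d1 ^ 98) ^ 3d = 49 ^ 3d = 74
byte 4: (6c ^ ca) ^ 30 = a6 ^ 30 = 96
byte 5: (7a ^ 9a) ^ 78 = e0 ^ 78 = 98
byte 6: (89 ^ f8) ^ 20 = 71 ^ 20 = 51
byte 7: (9f ^ 49) ^ 42 = d6 ^ 42 = 94
byte 8: (02 ^ da) ^ 65 = d8 ^ 65 = bd
byte 9: (8a ^ 49) ^ 72 = c3 ^ 72 = b1
byte 10: (fb ^ 6d) ^ 6c = 96 ^ 6c = fa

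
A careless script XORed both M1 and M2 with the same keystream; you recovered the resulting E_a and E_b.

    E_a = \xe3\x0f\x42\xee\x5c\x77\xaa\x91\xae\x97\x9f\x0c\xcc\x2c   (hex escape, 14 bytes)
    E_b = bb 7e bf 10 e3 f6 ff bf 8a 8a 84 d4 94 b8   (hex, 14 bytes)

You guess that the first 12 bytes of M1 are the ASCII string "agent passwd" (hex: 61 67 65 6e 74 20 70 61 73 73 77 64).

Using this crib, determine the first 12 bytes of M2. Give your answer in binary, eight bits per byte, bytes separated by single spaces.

First, E_a ⊕ E_b = (M1 ⊕ K) ⊕ (M2 ⊕ K) = M1 ⊕ M2, so the key drops out. Then M2 = (M1 ⊕ M2) ⊕ M1 over the first 12 bytes.
byte 0: (e3 XOR bb) XOR 61 = 58 XOR 61 = 39
byte 1: (0f XOR 7e) XOR 67 = 71 XOR 67 = 16
byte 2: (42 XOR bf) XOR 65 = fd XOR 65 = 98
byte 3: (ee XOR 10) XOR 6e = fe XOR 6e = 90
byte 4: (5c XOR e3) XOR 74 = bf XOR 74 = cb
byte 5: (77 XOR f6) XOR 20 = 81 XOR 20 = a1
byte 6: (aa XOR ff) XOR 70 = 55 XOR 70 = 25
byte 7: (91 XOR bf) XOR 61 = 2e XOR 61 = 4f
byte 8: (ae XOR 8a) XOR 73 = 24 XOR 73 = 57
byte 9: (97 XOR 8a) XOR 73 = 1d XOR 73 = 6e
byte 10: (9f XOR 84) XOR 77 = 1b XOR 77 = 6c
byte 11: (0c XOR d4) XOR 64 = d8 XOR 64 = bc

00111001 00010110 10011000 10010000 11001011 10100001 00100101 01001111 01010111 01101110 01101100 10111100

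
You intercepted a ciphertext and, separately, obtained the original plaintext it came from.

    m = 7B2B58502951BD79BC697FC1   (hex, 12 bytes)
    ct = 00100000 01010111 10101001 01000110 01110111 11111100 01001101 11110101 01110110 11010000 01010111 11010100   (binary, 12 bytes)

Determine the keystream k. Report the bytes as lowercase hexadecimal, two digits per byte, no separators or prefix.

Since ct = m ⊕ k, XORing both sides with m gives k = m ⊕ ct.
7b XOR 20 = 5b
2b XOR 57 = 7c
58 XOR a9 = f1
50 XOR 46 = 16
29 XOR 77 = 5e
51 XOR fc = ad
bd XOR 4d = f0
79 XOR f5 = 8c
bc XOR 76 = ca
69 XOR d0 = b9
7f XOR 57 = 28
c1 XOR d4 = 15

5b7cf1165eadf08ccab92815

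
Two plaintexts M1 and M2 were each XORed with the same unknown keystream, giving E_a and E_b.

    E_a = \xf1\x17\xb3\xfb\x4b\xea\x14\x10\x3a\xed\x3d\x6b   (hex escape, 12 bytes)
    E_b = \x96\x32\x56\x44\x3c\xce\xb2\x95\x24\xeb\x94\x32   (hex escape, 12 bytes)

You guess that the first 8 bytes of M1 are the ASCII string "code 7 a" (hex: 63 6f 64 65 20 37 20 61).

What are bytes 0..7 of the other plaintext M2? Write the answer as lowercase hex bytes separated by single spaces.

First, E_a ⊕ E_b = (M1 ⊕ K) ⊕ (M2 ⊕ K) = M1 ⊕ M2, so the key drops out. Then M2 = (M1 ⊕ M2) ⊕ M1 over the first 8 bytes.
byte 0: (f1 ⊕ 96) ⊕ 63 = 67 ⊕ 63 = 04
byte 1: (17 ⊕ 32) ⊕ 6f = 25 ⊕ 6f = 4a
byte 2: (b3 ⊕ 56) ⊕ 64 = e5 ⊕ 64 = 81
byte 3: (fb ⊕ 44) ⊕ 65 = bf ⊕ 65 = da
byte 4: (4b ⊕ 3c) ⊕ 20 = 77 ⊕ 20 = 57
byte 5: (ea ⊕ ce) ⊕ 37 = 24 ⊕ 37 = 13
byte 6: (14 ⊕ b2) ⊕ 20 = a6 ⊕ 20 = 86
byte 7: (10 ⊕ 95) ⊕ 61 = 85 ⊕ 61 = e4

04 4a 81 da 57 13 86 e4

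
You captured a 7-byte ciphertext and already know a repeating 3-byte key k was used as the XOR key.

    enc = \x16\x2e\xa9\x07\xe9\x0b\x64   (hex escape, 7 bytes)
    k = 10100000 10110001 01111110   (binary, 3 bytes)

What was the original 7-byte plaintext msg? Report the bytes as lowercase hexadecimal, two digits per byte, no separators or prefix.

b69fd7a75875c4

The 3-byte key repeats, so the effective keystream is a0 b1 7e a0 b1 7e a0.
byte 0: 00010110 XOR 10100000 = 10110110
byte 1: 00101110 XOR 10110001 = 10011111
byte 2: 10101001 XOR 01111110 = 11010111
byte 3: 00000111 XOR 10100000 = 10100111
byte 4: 11101001 XOR 10110001 = 01011000
byte 5: 00001011 XOR 01111110 = 01110101
byte 6: 01100100 XOR 10100000 = 11000100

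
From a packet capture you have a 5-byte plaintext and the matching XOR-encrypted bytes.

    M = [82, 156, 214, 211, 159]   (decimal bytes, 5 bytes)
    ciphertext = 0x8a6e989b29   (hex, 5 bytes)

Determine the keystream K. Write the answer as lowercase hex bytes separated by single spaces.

d8 f2 4e 48 b6

Since ciphertext = M ⊕ K, XORing both sides with M gives K = M ⊕ ciphertext.
52 ^ 8a = d8
9c ^ 6e = f2
d6 ^ 98 = 4e
d3 ^ 9b = 48
9f ^ 29 = b6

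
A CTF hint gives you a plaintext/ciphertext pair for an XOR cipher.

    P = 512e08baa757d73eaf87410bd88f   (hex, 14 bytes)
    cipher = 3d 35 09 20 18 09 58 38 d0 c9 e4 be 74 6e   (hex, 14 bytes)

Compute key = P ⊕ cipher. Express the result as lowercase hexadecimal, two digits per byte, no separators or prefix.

Since cipher = P ⊕ key, XORing both sides with P gives key = P ⊕ cipher.
byte 0:  81 XOR  61 = 108
byte 1:  46 XOR  53 =  27
byte 2:   8 XOR   9 =   1
byte 3: 186 XOR  32 = 154
byte 4: 167 XOR  24 = 191
byte 5:  87 XOR   9 =  94
byte 6: 215 XOR  88 = 143
byte 7:  62 XOR  56 =   6
byte 8: 175 XOR 208 = 127
byte 9: 135 XOR 201 =  78
byte 10:  65 XOR 228 = 165
byte 11:  11 XOR 190 = 181
byte 12: 216 XOR 116 = 172
byte 13: 143 XOR 110 = 225

6c1b019abf5e8f067f4ea5b5ace1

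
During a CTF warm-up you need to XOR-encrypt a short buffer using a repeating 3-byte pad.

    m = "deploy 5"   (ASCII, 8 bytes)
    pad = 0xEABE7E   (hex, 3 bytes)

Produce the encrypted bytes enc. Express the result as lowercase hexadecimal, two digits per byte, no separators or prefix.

The 3-byte key repeats, so the effective keystream is ea be 7e ea be 7e ea be.
byte 0: 64 ⊕ ea = 8e
byte 1: 65 ⊕ be = db
byte 2: 70 ⊕ 7e = 0e
byte 3: 6c ⊕ ea = 86
byte 4: 6f ⊕ be = d1
byte 5: 79 ⊕ 7e = 07
byte 6: 20 ⊕ ea = ca
byte 7: 35 ⊕ be = 8b

8edb0e86d107ca8b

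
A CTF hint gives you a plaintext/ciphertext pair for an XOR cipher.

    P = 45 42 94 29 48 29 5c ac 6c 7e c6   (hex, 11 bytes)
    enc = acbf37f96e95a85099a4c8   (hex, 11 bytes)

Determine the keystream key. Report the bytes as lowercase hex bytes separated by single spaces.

Since enc = P ⊕ key, XORing both sides with P gives key = P ⊕ enc.
45 xor ac = e9
42 xor bf = fd
94 xor 37 = a3
29 xor f9 = d0
48 xor 6e = 26
29 xor 95 = bc
5c xor a8 = f4
ac xor 50 = fc
6c xor 99 = f5
7e xor a4 = da
c6 xor c8 = 0e

e9 fd a3 d0 26 bc f4 fc f5 da 0e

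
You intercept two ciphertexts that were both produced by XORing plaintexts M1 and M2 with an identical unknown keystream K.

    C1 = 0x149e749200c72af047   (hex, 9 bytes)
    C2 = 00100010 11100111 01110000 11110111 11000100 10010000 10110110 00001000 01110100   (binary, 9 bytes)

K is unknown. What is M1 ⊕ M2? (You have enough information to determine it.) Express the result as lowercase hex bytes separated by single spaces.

C1 ⊕ C2 = (M1 ⊕ K) ⊕ (M2 ⊕ K) = M1 ⊕ M2 — the shared key cancels under XOR.
14 xor 22 = 36
9e xor e7 = 79
74 xor 70 = 04
92 xor f7 = 65
00 xor c4 = c4
c7 xor 90 = 57
2a xor b6 = 9c
f0 xor 08 = f8
47 xor 74 = 33

36 79 04 65 c4 57 9c f8 33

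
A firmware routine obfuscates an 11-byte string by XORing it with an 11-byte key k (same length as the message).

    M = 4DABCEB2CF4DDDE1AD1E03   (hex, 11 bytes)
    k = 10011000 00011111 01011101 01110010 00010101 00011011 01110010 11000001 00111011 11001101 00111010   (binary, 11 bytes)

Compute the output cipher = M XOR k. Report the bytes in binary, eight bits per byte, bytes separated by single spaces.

11010101 10110100 10010011 11000000 11011010 01010110 10101111 00100000 10010110 11010011 00111001

XOR is its own inverse, so applying the key byte-wise gives the result directly.
01001101 ^ 10011000 = 11010101
10101011 ^ 00011111 = 10110100
11001110 ^ 01011101 = 10010011
10110010 ^ 01110010 = 11000000
11001111 ^ 00010101 = 11011010
01001101 ^ 00011011 = 01010110
11011101 ^ 01110010 = 10101111
11100001 ^ 11000001 = 00100000
10101101 ^ 00111011 = 10010110
00011110 ^ 11001101 = 11010011
00000011 ^ 00111010 = 00111001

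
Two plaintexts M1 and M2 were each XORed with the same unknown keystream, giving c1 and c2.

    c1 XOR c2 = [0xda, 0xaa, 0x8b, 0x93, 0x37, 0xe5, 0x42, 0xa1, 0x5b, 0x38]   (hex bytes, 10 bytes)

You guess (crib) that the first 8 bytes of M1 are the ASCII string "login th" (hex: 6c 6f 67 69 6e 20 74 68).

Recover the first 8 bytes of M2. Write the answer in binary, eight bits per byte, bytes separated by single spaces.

10110110 11000101 11101100 11111010 01011001 11000101 00110110 11001001

Since c1 ⊕ c2 = M1 ⊕ M2, XORing with the guessed M1 bytes yields the corresponding M2 bytes: M2 = (c1 ⊕ c2) ⊕ M1.
byte 0: da ⊕ 6c = b6
byte 1: aa ⊕ 6f = c5
byte 2: 8b ⊕ 67 = ec
byte 3: 93 ⊕ 69 = fa
byte 4: 37 ⊕ 6e = 59
byte 5: e5 ⊕ 20 = c5
byte 6: 42 ⊕ 74 = 36
byte 7: a1 ⊕ 68 = c9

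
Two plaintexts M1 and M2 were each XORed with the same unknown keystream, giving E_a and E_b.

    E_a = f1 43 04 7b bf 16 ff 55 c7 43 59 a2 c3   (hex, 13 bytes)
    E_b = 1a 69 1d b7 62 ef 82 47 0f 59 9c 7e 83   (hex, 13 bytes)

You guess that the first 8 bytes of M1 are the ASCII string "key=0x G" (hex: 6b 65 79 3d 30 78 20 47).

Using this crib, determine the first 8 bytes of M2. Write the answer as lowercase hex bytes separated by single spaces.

First, E_a ⊕ E_b = (M1 ⊕ K) ⊕ (M2 ⊕ K) = M1 ⊕ M2, so the key drops out. Then M2 = (M1 ⊕ M2) ⊕ M1 over the first 8 bytes.
byte 0: (f1 xor 1a) xor 6b = eb xor 6b = 80
byte 1: (43 xor 69) xor 65 = 2a xor 65 = 4f
byte 2: (04 xor 1d) xor 79 = 19 xor 79 = 60
byte 3: (7b xor b7) xor 3d = cc xor 3d = f1
byte 4: (bf xor 62) xor 30 = dd xor 30 = ed
byte 5: (16 xor ef) xor 78 = f9 xor 78 = 81
byte 6: (ff xor 82) xor 20 = 7d xor 20 = 5d
byte 7: (55 xor 47) xor 47 = 12 xor 47 = 55

80 4f 60 f1 ed 81 5d 55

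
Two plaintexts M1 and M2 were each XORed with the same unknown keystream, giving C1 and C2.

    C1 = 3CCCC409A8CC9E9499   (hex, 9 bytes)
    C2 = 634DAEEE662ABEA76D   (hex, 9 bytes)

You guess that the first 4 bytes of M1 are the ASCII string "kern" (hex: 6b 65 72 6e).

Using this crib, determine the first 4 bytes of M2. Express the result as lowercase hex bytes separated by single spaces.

First, C1 ⊕ C2 = (M1 ⊕ K) ⊕ (M2 ⊕ K) = M1 ⊕ M2, so the key drops out. Then M2 = (M1 ⊕ M2) ⊕ M1 over the first 4 bytes.
byte 0: (3c xor 63) xor 6b = 5f xor 6b = 34
byte 1: (cc xor 4d) xor 65 = 81 xor 65 = e4
byte 2: (c4 xor ae) xor 72 = 6a xor 72 = 18
byte 3: (09 xor ee) xor 6e = e7 xor 6e = 89

34 e4 18 89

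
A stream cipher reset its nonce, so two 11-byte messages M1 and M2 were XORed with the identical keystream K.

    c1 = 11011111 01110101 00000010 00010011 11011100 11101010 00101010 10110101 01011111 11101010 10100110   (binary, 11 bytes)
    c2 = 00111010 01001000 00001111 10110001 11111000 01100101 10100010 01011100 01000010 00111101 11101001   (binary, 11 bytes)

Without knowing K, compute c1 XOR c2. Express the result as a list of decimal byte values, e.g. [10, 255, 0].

[229, 61, 13, 162, 36, 143, 136, 233, 29, 215, 79]

c1 ⊕ c2 = (M1 ⊕ K) ⊕ (M2 ⊕ K) = M1 ⊕ M2 — the shared key cancels under XOR.
df ^ 3a = e5
75 ^ 48 = 3d
02 ^ 0f = 0d
13 ^ b1 = a2
dc ^ f8 = 24
ea ^ 65 = 8f
2a ^ a2 = 88
b5 ^ 5c = e9
5f ^ 42 = 1d
ea ^ 3d = d7
a6 ^ e9 = 4f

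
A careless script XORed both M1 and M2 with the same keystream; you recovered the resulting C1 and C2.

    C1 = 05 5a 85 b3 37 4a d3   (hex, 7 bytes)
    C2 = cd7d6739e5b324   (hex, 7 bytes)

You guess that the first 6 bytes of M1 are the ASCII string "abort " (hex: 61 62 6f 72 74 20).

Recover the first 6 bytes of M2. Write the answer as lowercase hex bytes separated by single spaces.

First, C1 ⊕ C2 = (M1 ⊕ K) ⊕ (M2 ⊕ K) = M1 ⊕ M2, so the key drops out. Then M2 = (M1 ⊕ M2) ⊕ M1 over the first 6 bytes.
byte 0: (05 ⊕ cd) ⊕ 61 = c8 ⊕ 61 = a9
byte 1: (5a ⊕ 7d) ⊕ 62 = 27 ⊕ 62 = 45
byte 2: (85 ⊕ 67) ⊕ 6f = e2 ⊕ 6f = 8d
byte 3: (b3 ⊕ 39) ⊕ 72 = 8a ⊕ 72 = f8
byte 4: (37 ⊕ e5) ⊕ 74 = d2 ⊕ 74 = a6
byte 5: (4a ⊕ b3) ⊕ 20 = f9 ⊕ 20 = d9

a9 45 8d f8 a6 d9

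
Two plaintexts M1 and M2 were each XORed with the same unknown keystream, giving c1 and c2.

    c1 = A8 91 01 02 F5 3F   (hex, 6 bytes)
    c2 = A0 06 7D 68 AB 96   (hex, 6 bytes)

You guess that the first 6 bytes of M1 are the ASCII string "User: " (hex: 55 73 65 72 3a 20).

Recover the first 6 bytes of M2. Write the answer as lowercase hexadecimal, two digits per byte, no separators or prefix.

5de419186489

First, c1 ⊕ c2 = (M1 ⊕ K) ⊕ (M2 ⊕ K) = M1 ⊕ M2, so the key drops out. Then M2 = (M1 ⊕ M2) ⊕ M1 over the first 6 bytes.
byte 0: (a8 XOR a0) XOR 55 = 08 XOR 55 = 5d
byte 1: (91 XOR 06) XOR 73 = 97 XOR 73 = e4
byte 2: (01 XOR 7d) XOR 65 = 7c XOR 65 = 19
byte 3: (02 XOR 68) XOR 72 = 6a XOR 72 = 18
byte 4: (f5 XOR ab) XOR 3a = 5e XOR 3a = 64
byte 5: (3f XOR 96) XOR 20 = a9 XOR 20 = 89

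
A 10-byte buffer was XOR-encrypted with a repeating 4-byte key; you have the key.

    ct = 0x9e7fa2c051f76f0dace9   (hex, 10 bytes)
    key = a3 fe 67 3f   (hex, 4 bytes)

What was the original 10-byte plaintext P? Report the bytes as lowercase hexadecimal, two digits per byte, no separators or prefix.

The 4-byte key repeats, so the effective keystream is a3 fe 67 3f a3 fe 67 3f a3 fe.
byte 0: 10011110 ⊕ 10100011 = 00111101
byte 1: 01111111 ⊕ 11111110 = 10000001
byte 2: 10100010 ⊕ 01100111 = 11000101
byte 3: 11000000 ⊕ 00111111 = 11111111
byte 4: 01010001 ⊕ 10100011 = 11110010
byte 5: 11110111 ⊕ 11111110 = 00001001
byte 6: 01101111 ⊕ 01100111 = 00001000
byte 7: 00001101 ⊕ 00111111 = 00110010
byte 8: 10101100 ⊕ 10100011 = 00001111
byte 9: 11101001 ⊕ 11111110 = 00010111

3d81c5fff20908320f17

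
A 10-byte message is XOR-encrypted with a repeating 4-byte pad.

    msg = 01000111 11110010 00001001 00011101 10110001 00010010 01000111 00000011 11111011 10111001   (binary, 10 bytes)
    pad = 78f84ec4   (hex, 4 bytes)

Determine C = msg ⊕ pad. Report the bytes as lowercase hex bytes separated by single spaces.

3f 0a 47 d9 c9 ea 09 c7 83 41

The 4-byte key repeats, so the effective keystream is 78 f8 4e c4 78 f8 4e c4 78 f8.
byte 0: 47 xor 78 = 3f
byte 1: f2 xor f8 = 0a
byte 2: 09 xor 4e = 47
byte 3: 1d xor c4 = d9
byte 4: b1 xor 78 = c9
byte 5: 12 xor f8 = ea
byte 6: 47 xor 4e = 09
byte 7: 03 xor c4 = c7
byte 8: fb xor 78 = 83
byte 9: b9 xor f8 = 41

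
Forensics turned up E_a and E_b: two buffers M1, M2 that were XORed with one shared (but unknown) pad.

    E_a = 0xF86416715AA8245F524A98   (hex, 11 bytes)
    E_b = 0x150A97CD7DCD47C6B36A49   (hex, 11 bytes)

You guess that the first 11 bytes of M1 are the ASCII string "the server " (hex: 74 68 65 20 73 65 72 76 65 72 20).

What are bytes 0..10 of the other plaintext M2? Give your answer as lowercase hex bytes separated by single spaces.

First, E_a ⊕ E_b = (M1 ⊕ K) ⊕ (M2 ⊕ K) = M1 ⊕ M2, so the key drops out. Then M2 = (M1 ⊕ M2) ⊕ M1 over the first 11 bytes.
byte 0: (f8 XOR 15) XOR 74 = ed XOR 74 = 99
byte 1: (64 XOR 0a) XOR 68 = 6e XOR 68 = 06
byte 2: (16 XOR 97) XOR 65 = 81 XOR 65 = e4
byte 3: (71 XOR cd) XOR 20 = bc XOR 20 = 9c
byte 4: (5a XOR 7d) XOR 73 = 27 XOR 73 = 54
byte 5: (a8 XOR cd) XOR 65 = 65 XOR 65 = 00
byte 6: (24 XOR 47) XOR 72 = 63 XOR 72 = 11
byte 7: (5f XOR c6) XOR 76 = 99 XOR 76 = ef
byte 8: (52 XOR b3) XOR 65 = e1 XOR 65 = 84
byte 9: (4a XOR 6a) XOR 72 = 20 XOR 72 = 52
byte 10: (98 XOR 49) XOR 20 = d1 XOR 20 = f1

99 06 e4 9c 54 00 11 ef 84 52 f1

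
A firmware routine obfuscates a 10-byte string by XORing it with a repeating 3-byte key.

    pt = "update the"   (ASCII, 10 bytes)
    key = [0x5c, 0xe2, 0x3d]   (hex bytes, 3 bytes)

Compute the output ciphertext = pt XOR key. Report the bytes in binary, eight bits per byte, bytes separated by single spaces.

The 3-byte key repeats, so the effective keystream is 5c e2 3d 5c e2 3d 5c e2 3d 5c.
byte 0: 75 ⊕ 5c = 29
byte 1: 70 ⊕ e2 = 92
byte 2: 64 ⊕ 3d = 59
byte 3: 61 ⊕ 5c = 3d
byte 4: 74 ⊕ e2 = 96
byte 5: 65 ⊕ 3d = 58
byte 6: 20 ⊕ 5c = 7c
byte 7: 74 ⊕ e2 = 96
byte 8: 68 ⊕ 3d = 55
byte 9: 65 ⊕ 5c = 39

00101001 10010010 01011001 00111101 10010110 01011000 01111100 10010110 01010101 00111001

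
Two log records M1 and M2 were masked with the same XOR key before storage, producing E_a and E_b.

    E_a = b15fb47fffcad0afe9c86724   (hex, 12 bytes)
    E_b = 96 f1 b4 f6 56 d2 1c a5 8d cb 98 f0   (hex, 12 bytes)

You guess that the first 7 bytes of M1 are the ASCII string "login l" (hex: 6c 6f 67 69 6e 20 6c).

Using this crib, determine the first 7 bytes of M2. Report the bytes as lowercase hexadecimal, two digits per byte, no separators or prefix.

4bc167e0c738a0

First, E_a ⊕ E_b = (M1 ⊕ K) ⊕ (M2 ⊕ K) = M1 ⊕ M2, so the key drops out. Then M2 = (M1 ⊕ M2) ⊕ M1 over the first 7 bytes.
byte 0: (b1 ⊕ 96) ⊕ 6c = 27 ⊕ 6c = 4b
byte 1: (5f ⊕ f1) ⊕ 6f = ae ⊕ 6f = c1
byte 2: (b4 ⊕ b4) ⊕ 67 = 00 ⊕ 67 = 67
byte 3: (7f ⊕ f6) ⊕ 69 = 89 ⊕ 69 = e0
byte 4: (ff ⊕ 56) ⊕ 6e = a9 ⊕ 6e = c7
byte 5: (ca ⊕ d2) ⊕ 20 = 18 ⊕ 20 = 38
byte 6: (d0 ⊕ 1c) ⊕ 6c = cc ⊕ 6c = a0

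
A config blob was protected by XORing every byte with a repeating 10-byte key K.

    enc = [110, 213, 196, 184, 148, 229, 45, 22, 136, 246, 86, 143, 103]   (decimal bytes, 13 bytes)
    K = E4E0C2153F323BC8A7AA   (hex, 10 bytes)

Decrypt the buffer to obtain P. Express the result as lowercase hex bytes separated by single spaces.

The 10-byte key repeats, so the effective keystream is e4 e0 c2 15 3f 32 3b c8 a7 aa e4 e0 c2.
byte 0: 110 ⊕ 228 = 138
byte 1: 213 ⊕ 224 =  53
byte 2: 196 ⊕ 194 =   6
byte 3: 184 ⊕  21 = 173
byte 4: 148 ⊕  63 = 171
byte 5: 229 ⊕  50 = 215
byte 6:  45 ⊕  59 =  22
byte 7:  22 ⊕ 200 = 222
byte 8: 136 ⊕ 167 =  47
byte 9: 246 ⊕ 170 =  92
byte 10:  86 ⊕ 228 = 178
byte 11: 143 ⊕ 224 = 111
byte 12: 103 ⊕ 194 = 165

8a 35 06 ad ab d7 16 de 2f 5c b2 6f a5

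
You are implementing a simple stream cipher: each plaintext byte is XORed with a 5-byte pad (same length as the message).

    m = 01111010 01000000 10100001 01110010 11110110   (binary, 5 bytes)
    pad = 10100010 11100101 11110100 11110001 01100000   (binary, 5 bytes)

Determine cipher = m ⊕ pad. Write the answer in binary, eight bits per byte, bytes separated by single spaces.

11011000 10100101 01010101 10000011 10010110

XOR is its own inverse, so applying the key byte-wise gives the result directly.
byte 0: 01111010 XOR 10100010 = 11011000
byte 1: 01000000 XOR 11100101 = 10100101
byte 2: 10100001 XOR 11110100 = 01010101
byte 3: 01110010 XOR 11110001 = 10000011
byte 4: 11110110 XOR 01100000 = 10010110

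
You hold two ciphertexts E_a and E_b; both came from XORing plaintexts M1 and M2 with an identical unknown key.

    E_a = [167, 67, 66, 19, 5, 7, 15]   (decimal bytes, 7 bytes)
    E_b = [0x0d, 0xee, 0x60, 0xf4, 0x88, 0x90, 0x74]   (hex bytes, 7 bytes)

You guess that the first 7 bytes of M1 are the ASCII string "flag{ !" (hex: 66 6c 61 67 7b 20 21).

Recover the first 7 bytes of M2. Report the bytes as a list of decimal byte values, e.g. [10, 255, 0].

First, E_a ⊕ E_b = (M1 ⊕ K) ⊕ (M2 ⊕ K) = M1 ⊕ M2, so the key drops out. Then M2 = (M1 ⊕ M2) ⊕ M1 over the first 7 bytes.
byte 0: (a7 XOR 0d) XOR 66 = aa XOR 66 = cc
byte 1: (43 XOR ee) XOR 6c = ad XOR 6c = c1
byte 2: (42 XOR 60) XOR 61 = 22 XOR 61 = 43
byte 3: (13 XOR f4) XOR 67 = e7 XOR 67 = 80
byte 4: (05 XOR 88) XOR 7b = 8d XOR 7b = f6
byte 5: (07 XOR 90) XOR 20 = 97 XOR 20 = b7
byte 6: (0f XOR 74) XOR 21 = 7b XOR 21 = 5a

[204, 193, 67, 128, 246, 183, 90]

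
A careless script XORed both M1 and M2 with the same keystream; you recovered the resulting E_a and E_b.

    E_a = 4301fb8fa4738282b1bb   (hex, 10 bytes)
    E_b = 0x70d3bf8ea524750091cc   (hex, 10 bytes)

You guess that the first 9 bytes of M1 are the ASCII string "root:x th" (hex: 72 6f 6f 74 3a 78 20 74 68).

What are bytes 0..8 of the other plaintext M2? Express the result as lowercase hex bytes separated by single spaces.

First, E_a ⊕ E_b = (M1 ⊕ K) ⊕ (M2 ⊕ K) = M1 ⊕ M2, so the key drops out. Then M2 = (M1 ⊕ M2) ⊕ M1 over the first 9 bytes.
byte 0: (43 XOR 70) XOR 72 = 33 XOR 72 = 41
byte 1: (01 XOR d3) XOR 6f = d2 XOR 6f = bd
byte 2: (fb XOR bf) XOR 6f = 44 XOR 6f = 2b
byte 3: (8f XOR 8e) XOR 74 = 01 XOR 74 = 75
byte 4: (a4 XOR a5) XOR 3a = 01 XOR 3a = 3b
byte 5: (73 XOR 24) XOR 78 = 57 XOR 78 = 2f
byte 6: (82 XOR 75) XOR 20 = f7 XOR 20 = d7
byte 7: (82 XOR 00) XOR 74 = 82 XOR 74 = f6
byte 8: (b1 XOR 91) XOR 68 = 20 XOR 68 = 48

41 bd 2b 75 3b 2f d7 f6 48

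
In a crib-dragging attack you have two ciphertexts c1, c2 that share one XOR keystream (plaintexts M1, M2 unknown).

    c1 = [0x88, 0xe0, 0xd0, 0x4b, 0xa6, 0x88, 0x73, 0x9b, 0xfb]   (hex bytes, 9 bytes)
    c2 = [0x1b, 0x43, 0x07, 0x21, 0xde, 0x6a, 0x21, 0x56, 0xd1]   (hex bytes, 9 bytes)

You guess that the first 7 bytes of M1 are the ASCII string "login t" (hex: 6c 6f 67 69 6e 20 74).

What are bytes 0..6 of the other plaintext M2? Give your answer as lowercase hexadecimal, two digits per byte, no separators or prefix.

First, c1 ⊕ c2 = (M1 ⊕ K) ⊕ (M2 ⊕ K) = M1 ⊕ M2, so the key drops out. Then M2 = (M1 ⊕ M2) ⊕ M1 over the first 7 bytes.
byte 0: (88 ⊕ 1b) ⊕ 6c = 93 ⊕ 6c = ff
byte 1: (e0 ⊕ 43) ⊕ 6f = a3 ⊕ 6f = cc
byte 2: (d0 ⊕ 07) ⊕ 67 = d7 ⊕ 67 = b0
byte 3: (4b ⊕ 21) ⊕ 69 = 6a ⊕ 69 = 03
byte 4: (a6 ⊕ de) ⊕ 6e = 78 ⊕ 6e = 16
byte 5: (88 ⊕ 6a) ⊕ 20 = e2 ⊕ 20 = c2
byte 6: (73 ⊕ 21) ⊕ 74 = 52 ⊕ 74 = 26

ffccb00316c226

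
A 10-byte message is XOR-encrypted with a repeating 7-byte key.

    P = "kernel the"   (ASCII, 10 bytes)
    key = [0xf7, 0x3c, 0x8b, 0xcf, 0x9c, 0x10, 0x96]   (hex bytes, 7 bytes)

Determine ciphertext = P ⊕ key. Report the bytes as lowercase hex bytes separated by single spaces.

The 7-byte key repeats, so the effective keystream is f7 3c 8b cf 9c 10 96 f7 3c 8b.
byte 0: 6b XOR f7 = 9c
byte 1: 65 XOR 3c = 59
byte 2: 72 XOR 8b = f9
byte 3: 6e XOR cf = a1
byte 4: 65 XOR 9c = f9
byte 5: 6c XOR 10 = 7c
byte 6: 20 XOR 96 = b6
byte 7: 74 XOR f7 = 83
byte 8: 68 XOR 3c = 54
byte 9: 65 XOR 8b = ee

9c 59 f9 a1 f9 7c b6 83 54 ee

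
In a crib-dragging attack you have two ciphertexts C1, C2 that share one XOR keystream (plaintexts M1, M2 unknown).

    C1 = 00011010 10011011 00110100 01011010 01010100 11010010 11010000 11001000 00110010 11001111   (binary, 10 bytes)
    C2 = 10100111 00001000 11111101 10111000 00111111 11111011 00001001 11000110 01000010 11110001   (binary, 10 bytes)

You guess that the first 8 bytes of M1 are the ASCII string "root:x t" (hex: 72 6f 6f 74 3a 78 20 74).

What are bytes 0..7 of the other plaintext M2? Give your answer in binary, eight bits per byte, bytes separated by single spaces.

11001111 11111100 10100110 10010110 01010001 01010001 11111001 01111010

First, C1 ⊕ C2 = (M1 ⊕ K) ⊕ (M2 ⊕ K) = M1 ⊕ M2, so the key drops out. Then M2 = (M1 ⊕ M2) ⊕ M1 over the first 8 bytes.
byte 0: (1a xor a7) xor 72 = bd xor 72 = cf
byte 1: (9b xor 08) xor 6f = 93 xor 6f = fc
byte 2: (34 xor fd) xor 6f = c9 xor 6f = a6
byte 3: (5a xor b8) xor 74 = e2 xor 74 = 96
byte 4: (54 xor 3f) xor 3a = 6b xor 3a = 51
byte 5: (d2 xor fb) xor 78 = 29 xor 78 = 51
byte 6: (d0 xor 09) xor 20 = d9 xor 20 = f9
byte 7: (c8 xor c6) xor 74 = 0e xor 74 = 7a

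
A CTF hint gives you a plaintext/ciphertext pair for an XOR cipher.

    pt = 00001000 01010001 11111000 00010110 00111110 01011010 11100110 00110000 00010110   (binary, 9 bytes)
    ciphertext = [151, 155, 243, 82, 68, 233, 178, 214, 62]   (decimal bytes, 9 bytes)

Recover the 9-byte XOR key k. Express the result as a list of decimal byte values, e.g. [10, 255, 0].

Since ciphertext = pt ⊕ k, XORing both sides with pt gives k = pt ⊕ ciphertext.
  8 ^ 151 = 159
 81 ^ 155 = 202
248 ^ 243 =  11
 22 ^  82 =  68
 62 ^  68 = 122
 90 ^ 233 = 179
230 ^ 178 =  84
 48 ^ 214 = 230
 22 ^  62 =  40

[159, 202, 11, 68, 122, 179, 84, 230, 40]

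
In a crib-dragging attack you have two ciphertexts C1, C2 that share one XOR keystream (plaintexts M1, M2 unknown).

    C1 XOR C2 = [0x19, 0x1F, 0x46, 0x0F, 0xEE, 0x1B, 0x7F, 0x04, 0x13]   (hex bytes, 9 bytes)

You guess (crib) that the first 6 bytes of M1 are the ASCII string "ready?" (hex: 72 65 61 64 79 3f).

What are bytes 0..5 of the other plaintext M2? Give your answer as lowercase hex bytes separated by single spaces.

6b 7a 27 6b 97 24

Since C1 ⊕ C2 = M1 ⊕ M2, XORing with the guessed M1 bytes yields the corresponding M2 bytes: M2 = (C1 ⊕ C2) ⊕ M1.
19 xor 72 = 6b
1f xor 65 = 7a
46 xor 61 = 27
0f xor 64 = 6b
ee xor 79 = 97
1b xor 3f = 24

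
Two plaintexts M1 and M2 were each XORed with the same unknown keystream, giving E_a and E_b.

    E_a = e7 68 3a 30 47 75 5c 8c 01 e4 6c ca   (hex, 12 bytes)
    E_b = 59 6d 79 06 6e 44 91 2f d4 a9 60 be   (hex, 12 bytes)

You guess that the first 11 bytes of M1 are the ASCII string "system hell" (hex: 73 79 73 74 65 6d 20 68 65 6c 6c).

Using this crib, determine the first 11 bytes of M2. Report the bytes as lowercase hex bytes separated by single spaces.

First, E_a ⊕ E_b = (M1 ⊕ K) ⊕ (M2 ⊕ K) = M1 ⊕ M2, so the key drops out. Then M2 = (M1 ⊕ M2) ⊕ M1 over the first 11 bytes.
byte 0: (e7 ⊕ 59) ⊕ 73 = be ⊕ 73 = cd
byte 1: (68 ⊕ 6d) ⊕ 79 = 05 ⊕ 79 = 7c
byte 2: (3a ⊕ 79) ⊕ 73 = 43 ⊕ 73 = 30
byte 3: (30 ⊕ 06) ⊕ 74 = 36 ⊕ 74 = 42
byte 4: (47 ⊕ 6e) ⊕ 65 = 29 ⊕ 65 = 4c
byte 5: (75 ⊕ 44) ⊕ 6d = 31 ⊕ 6d = 5c
byte 6: (5c ⊕ 91) ⊕ 20 = cd ⊕ 20 = ed
byte 7: (8c ⊕ 2f) ⊕ 68 = a3 ⊕ 68 = cb
byte 8: (01 ⊕ d4) ⊕ 65 = d5 ⊕ 65 = b0
byte 9: (e4 ⊕ a9) ⊕ 6c = 4d ⊕ 6c = 21
byte 10: (6c ⊕ 60) ⊕ 6c = 0c ⊕ 6c = 60

cd 7c 30 42 4c 5c ed cb b0 21 60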